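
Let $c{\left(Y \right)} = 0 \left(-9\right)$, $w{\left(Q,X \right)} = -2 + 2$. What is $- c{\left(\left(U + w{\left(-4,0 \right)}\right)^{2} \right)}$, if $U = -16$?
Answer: $0$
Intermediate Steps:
$w{\left(Q,X \right)} = 0$
$c{\left(Y \right)} = 0$
$- c{\left(\left(U + w{\left(-4,0 \right)}\right)^{2} \right)} = \left(-1\right) 0 = 0$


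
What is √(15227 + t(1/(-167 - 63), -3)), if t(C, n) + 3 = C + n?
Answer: 3*√89465630/230 ≈ 123.37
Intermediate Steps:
t(C, n) = -3 + C + n (t(C, n) = -3 + (C + n) = -3 + C + n)
√(15227 + t(1/(-167 - 63), -3)) = √(15227 + (-3 + 1/(-167 - 63) - 3)) = √(15227 + (-3 + 1/(-230) - 3)) = √(15227 + (-3 - 1/230 - 3)) = √(15227 - 1381/230) = √(3500829/230) = 3*√89465630/230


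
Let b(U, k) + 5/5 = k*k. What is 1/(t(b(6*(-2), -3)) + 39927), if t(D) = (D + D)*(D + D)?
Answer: 1/40183 ≈ 2.4886e-5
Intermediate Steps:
b(U, k) = -1 + k**2 (b(U, k) = -1 + k*k = -1 + k**2)
t(D) = 4*D**2 (t(D) = (2*D)*(2*D) = 4*D**2)
1/(t(b(6*(-2), -3)) + 39927) = 1/(4*(-1 + (-3)**2)**2 + 39927) = 1/(4*(-1 + 9)**2 + 39927) = 1/(4*8**2 + 39927) = 1/(4*64 + 39927) = 1/(256 + 39927) = 1/40183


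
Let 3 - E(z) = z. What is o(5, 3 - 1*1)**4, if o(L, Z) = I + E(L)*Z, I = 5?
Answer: 1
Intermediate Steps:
E(z) = 3 - z
o(L, Z) = 5 + Z*(3 - L) (o(L, Z) = 5 + (3 - L)*Z = 5 + Z*(3 - L))
o(5, 3 - 1*1)**4 = (5 - (3 - 1*1)*(-3 + 5))**4 = (5 - 1*(3 - 1)*2)**4 = (5 - 1*2*2)**4 = (5 - 4)**4 = 1**4 = 1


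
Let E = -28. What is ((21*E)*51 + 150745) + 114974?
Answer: 235731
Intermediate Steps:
((21*E)*51 + 150745) + 114974 = ((21*(-28))*51 + 150745) + 114974 = (-588*51 + 150745) + 114974 = (-29988 + 150745) + 114974 = 120757 + 114974 = 235731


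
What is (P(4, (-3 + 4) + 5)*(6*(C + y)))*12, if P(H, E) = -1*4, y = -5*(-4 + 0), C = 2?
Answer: -6336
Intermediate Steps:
y = 20 (y = -5*(-4) = 20)
P(H, E) = -4
(P(4, (-3 + 4) + 5)*(6*(C + y)))*12 = -24*(2 + 20)*12 = -24*22*12 = -4*132*12 = -528*12 = -6336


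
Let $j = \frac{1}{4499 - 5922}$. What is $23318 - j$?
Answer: $\frac{33181515}{1423} \approx 23318.0$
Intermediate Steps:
$j = - \frac{1}{1423}$ ($j = \frac{1}{-1423} = - \frac{1}{1423} \approx -0.00070274$)
$23318 - j = 23318 - - \frac{1}{1423} = 23318 + \frac{1}{1423} = \frac{33181515}{1423}$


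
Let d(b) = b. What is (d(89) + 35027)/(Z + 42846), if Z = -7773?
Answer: 35116/35073 ≈ 1.0012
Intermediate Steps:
(d(89) + 35027)/(Z + 42846) = (89 + 35027)/(-7773 + 42846) = 35116/35073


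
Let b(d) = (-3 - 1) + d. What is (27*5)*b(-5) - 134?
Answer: -1349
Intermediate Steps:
b(d) = -4 + d
(27*5)*b(-5) - 134 = (27*5)*(-4 - 5) - 134 = 135*(-9) - 134 = -1215 - 134 = -1349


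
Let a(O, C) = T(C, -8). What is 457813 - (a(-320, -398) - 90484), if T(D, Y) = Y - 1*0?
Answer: 548305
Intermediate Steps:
T(D, Y) = Y (T(D, Y) = Y + 0 = Y)
a(O, C) = -8
457813 - (a(-320, -398) - 90484) = 457813 - (-8 - 90484) = 457813 - 1*(-90492) = 457813 + 90492 = 548305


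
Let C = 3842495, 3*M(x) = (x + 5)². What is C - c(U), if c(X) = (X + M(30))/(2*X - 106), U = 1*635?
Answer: 6708994705/1746 ≈ 3.8425e+6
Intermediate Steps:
U = 635
M(x) = (5 + x)²/3 (M(x) = (x + 5)²/3 = (5 + x)²/3)
c(X) = (1225/3 + X)/(-106 + 2*X) (c(X) = (X + (5 + 30)²/3)/(2*X - 106) = (X + (⅓)*35²)/(-106 + 2*X) = (X + (⅓)*1225)/(-106 + 2*X) = (X + 1225/3)/(-106 + 2*X) = (1225/3 + X)/(-106 + 2*X))
C - c(U) = 3842495 - (1225 + 3*635)/(6*(-53 + 635)) = 3842495 - (1225 + 1905)/(6*582) = 3842495 - 3130/(6*582) = 3842495 - 1*1565/1746 = 3842495 - 1565/1746 = 6708994705/1746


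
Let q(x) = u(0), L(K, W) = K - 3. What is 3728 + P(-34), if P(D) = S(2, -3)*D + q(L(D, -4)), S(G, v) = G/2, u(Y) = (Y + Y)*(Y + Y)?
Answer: 3694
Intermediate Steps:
u(Y) = 4*Y² (u(Y) = (2*Y)*(2*Y) = 4*Y²)
L(K, W) = -3 + K
S(G, v) = G/2 (S(G, v) = G*(½) = G/2)
q(x) = 0 (q(x) = 4*0² = 4*0 = 0)
P(D) = D (P(D) = ((½)*2)*D + 0 = 1*D + 0 = D + 0 = D)
3728 + P(-34) = 3728 - 34 = 3694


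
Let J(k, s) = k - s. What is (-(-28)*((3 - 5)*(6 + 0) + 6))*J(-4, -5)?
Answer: -168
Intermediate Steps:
(-(-28)*((3 - 5)*(6 + 0) + 6))*J(-4, -5) = (-(-28)*((3 - 5)*(6 + 0) + 6))*(-4 - 1*(-5)) = (-(-28)*(-2*6 + 6))*(-4 + 5) = -(-28)*(-12 + 6)*1 = -(-28)*(-6)*1 = -28*6*1 = -168*1 = -168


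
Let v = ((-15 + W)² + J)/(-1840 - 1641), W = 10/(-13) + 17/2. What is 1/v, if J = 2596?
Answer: -2353156/1790617 ≈ -1.3142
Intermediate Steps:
W = 201/26 (W = 10*(-1/13) + 17*(½) = -10/13 + 17/2 = 201/26 ≈ 7.7308)
v = -1790617/2353156 (v = ((-15 + 201/26)² + 2596)/(-1840 - 1641) = ((-189/26)² + 2596)/(-3481) = (35721/676 + 2596)*(-1/3481) = (1790617/676)*(-1/3481) = -1790617/2353156 ≈ -0.76094)
1/v = 1/(-1790617/2353156) = -2353156/1790617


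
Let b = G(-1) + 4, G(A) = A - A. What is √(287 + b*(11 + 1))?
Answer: √335 ≈ 18.303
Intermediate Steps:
G(A) = 0
b = 4 (b = 0 + 4 = 4)
√(287 + b*(11 + 1)) = √(287 + 4*(11 + 1)) = √(287 + 4*12) = √(287 + 48) = √335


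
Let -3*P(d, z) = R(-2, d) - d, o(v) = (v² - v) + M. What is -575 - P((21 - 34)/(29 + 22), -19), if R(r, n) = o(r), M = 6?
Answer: -87350/153 ≈ -570.92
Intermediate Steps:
o(v) = 6 + v² - v (o(v) = (v² - v) + 6 = 6 + v² - v)
R(r, n) = 6 + r² - r
P(d, z) = -4 + d/3 (P(d, z) = -((6 + (-2)² - 1*(-2)) - d)/3 = -((6 + 4 + 2) - d)/3 = -(12 - d)/3 = -4 + d/3)
-575 - P((21 - 34)/(29 + 22), -19) = -575 - (-4 + ((21 - 34)/(29 + 22))/3) = -575 - (-4 + (-13/51)/3) = -575 - (-4 + (-13*1/51)/3) = -575 - (-4 + (⅓)*(-13/51)) = -575 - (-4 - 13/153) = -575 - 1*(-625/153) = -575 + 625/153 = -87350/153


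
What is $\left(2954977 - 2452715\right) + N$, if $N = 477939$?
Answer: $980201$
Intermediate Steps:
$\left(2954977 - 2452715\right) + N = \left(2954977 - 2452715\right) + 477939 = 502262 + 477939 = 980201$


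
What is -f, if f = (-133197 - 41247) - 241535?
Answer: 415979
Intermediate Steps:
f = -415979 (f = -174444 - 241535 = -415979)
-f = -1*(-415979) = 415979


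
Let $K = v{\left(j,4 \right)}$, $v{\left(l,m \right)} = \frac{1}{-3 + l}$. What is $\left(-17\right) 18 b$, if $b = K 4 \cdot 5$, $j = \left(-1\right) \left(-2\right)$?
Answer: $6120$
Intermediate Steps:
$j = 2$
$K = -1$ ($K = \frac{1}{-3 + 2} = \frac{1}{-1} = -1$)
$b = -20$ ($b = \left(-1\right) 4 \cdot 5 = \left(-4\right) 5 = -20$)
$\left(-17\right) 18 b = \left(-17\right) 18 \left(-20\right) = \left(-306\right) \left(-20\right) = 6120$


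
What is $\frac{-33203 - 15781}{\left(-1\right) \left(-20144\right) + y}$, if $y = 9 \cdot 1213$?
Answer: $- \frac{48984}{31061} \approx -1.577$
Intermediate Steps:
$y = 10917$
$\frac{-33203 - 15781}{\left(-1\right) \left(-20144\right) + y} = \frac{-33203 - 15781}{\left(-1\right) \left(-20144\right) + 10917} = - \frac{48984}{20144 + 10917} = - \frac{48984}{31061}$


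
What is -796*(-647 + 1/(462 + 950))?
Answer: 181799037/353 ≈ 5.1501e+5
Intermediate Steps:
-796*(-647 + 1/(462 + 950)) = -796*(-647 + 1/1412) = -796*(-913563/1412) = 181799037/353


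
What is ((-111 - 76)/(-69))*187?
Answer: 34969/69 ≈ 506.80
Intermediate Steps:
((-111 - 76)/(-69))*187 = -187*(-1/69)*187 = (187/69)*187 = 34969/69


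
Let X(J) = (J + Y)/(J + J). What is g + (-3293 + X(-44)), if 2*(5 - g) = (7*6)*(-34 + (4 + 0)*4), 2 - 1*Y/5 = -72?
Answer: -128203/44 ≈ -2913.7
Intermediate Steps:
Y = 370 (Y = 10 - 5*(-72) = 10 + 360 = 370)
g = 383 (g = 5 - 7*6*(-34 + (4 + 0)*4)/2 = 5 - 21*(-34 + 4*4) = 5 - 21*(-34 + 16) = 5 - 21*(-18) = 5 - ½*(-756) = 5 + 378 = 383)
X(J) = (370 + J)/(2*J) (X(J) = (J + 370)/(J + J) = (370 + J)/((2*J)) = (370 + J)*(1/(2*J)) = (370 + J)/(2*J))
g + (-3293 + X(-44)) = 383 + (-3293 + (½)*(370 - 44)/(-44)) = 383 + (-3293 + (½)*(-1/44)*326) = 383 + (-3293 - 163/44) = 383 - 145055/44 = -128203/44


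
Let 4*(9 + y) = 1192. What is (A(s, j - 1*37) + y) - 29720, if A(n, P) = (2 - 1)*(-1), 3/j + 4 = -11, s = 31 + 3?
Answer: -29432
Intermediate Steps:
s = 34
j = -⅕ (j = 3/(-4 - 11) = 3/(-15) = 3*(-1/15) = -⅕ ≈ -0.20000)
A(n, P) = -1 (A(n, P) = 1*(-1) = -1)
y = 289 (y = -9 + (¼)*1192 = -9 + 298 = 289)
(A(s, j - 1*37) + y) - 29720 = (-1 + 289) - 29720 = 288 - 29720 = -29432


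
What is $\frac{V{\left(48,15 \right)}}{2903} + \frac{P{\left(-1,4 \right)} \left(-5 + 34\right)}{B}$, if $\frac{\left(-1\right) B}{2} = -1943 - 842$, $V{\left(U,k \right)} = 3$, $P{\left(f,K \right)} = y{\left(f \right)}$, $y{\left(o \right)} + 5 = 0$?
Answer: $- \frac{80845}{3233942} \approx -0.024999$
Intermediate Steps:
$y{\left(o \right)} = -5$ ($y{\left(o \right)} = -5 + 0 = -5$)
$P{\left(f,K \right)} = -5$
$B = 5570$ ($B = - 2 \left(-1943 - 842\right) = \left(-2\right) \left(-2785\right) = 5570$)
$\frac{V{\left(48,15 \right)}}{2903} + \frac{P{\left(-1,4 \right)} \left(-5 + 34\right)}{B} = \frac{3}{2903} + \frac{\left(-5\right) \left(-5 + 34\right)}{5570} = 3 \cdot \frac{1}{2903} + \left(-5\right) 29 \cdot \frac{1}{5570} = \frac{3}{2903} - \frac{29}{1114} = - \frac{80845}{3233942}$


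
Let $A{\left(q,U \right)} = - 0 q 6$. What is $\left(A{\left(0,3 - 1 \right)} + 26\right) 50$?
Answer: $1300$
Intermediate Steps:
$A{\left(q,U \right)} = 0$ ($A{\left(q,U \right)} = \left(-1\right) 0 \cdot 6 = 0 \cdot 6 = 0$)
$\left(A{\left(0,3 - 1 \right)} + 26\right) 50 = \left(0 + 26\right) 50 = 26 \cdot 50 = 1300$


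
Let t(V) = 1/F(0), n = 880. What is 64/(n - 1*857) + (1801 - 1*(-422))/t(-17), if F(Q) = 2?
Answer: 102322/23 ≈ 4448.8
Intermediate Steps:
t(V) = ½ (t(V) = 1/2 = ½)
64/(n - 1*857) + (1801 - 1*(-422))/t(-17) = 64/(880 - 1*857) + (1801 - 1*(-422))/(½) = 64/(880 - 857) + (1801 + 422)*2 = 64/23 + 2223*2 = 64*(1/23) + 4446 = 64/23 + 4446 = 102322/23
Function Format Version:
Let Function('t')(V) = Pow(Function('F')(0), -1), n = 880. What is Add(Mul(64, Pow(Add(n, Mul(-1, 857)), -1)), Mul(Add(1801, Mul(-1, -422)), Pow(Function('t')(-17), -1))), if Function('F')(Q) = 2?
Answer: Rational(102322, 23) ≈ 4448.8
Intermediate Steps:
Function('t')(V) = Rational(1, 2) (Function('t')(V) = Pow(2, -1) = Rational(1, 2))
Add(Mul(64, Pow(Add(n, Mul(-1, 857)), -1)), Mul(Add(1801, Mul(-1, -422)), Pow(Function('t')(-17), -1))) = Add(Mul(64, Pow(Add(880, Mul(-1, 857)), -1)), Mul(Add(1801, Mul(-1, -422)), Pow(Rational(1, 2), -1))) = Add(Mul(64, Pow(Add(880, -857), -1)), Mul(Add(1801, 422), 2)) = Add(Mul(64, Pow(23, -1)), Mul(2223, 2)) = Add(Mul(64, Rational(1, 23)), 4446) = Add(Rational(64, 23), 4446) = Rational(102322, 23)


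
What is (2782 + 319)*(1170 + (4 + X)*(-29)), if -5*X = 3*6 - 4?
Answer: 17601276/5 ≈ 3.5203e+6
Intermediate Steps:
X = -14/5 (X = -(3*6 - 4)/5 = -(18 - 4)/5 = -⅕*14 = -14/5 ≈ -2.8000)
(2782 + 319)*(1170 + (4 + X)*(-29)) = (2782 + 319)*(1170 + (4 - 14/5)*(-29)) = 3101*(1170 + (6/5)*(-29)) = 3101*(1170 - 174/5) = 3101*(5676/5) = 17601276/5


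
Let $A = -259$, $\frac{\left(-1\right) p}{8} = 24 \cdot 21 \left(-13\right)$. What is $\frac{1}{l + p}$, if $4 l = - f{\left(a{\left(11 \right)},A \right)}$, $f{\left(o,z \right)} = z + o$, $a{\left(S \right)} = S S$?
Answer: $\frac{2}{104901} \approx 1.9066 \cdot 10^{-5}$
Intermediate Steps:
$a{\left(S \right)} = S^{2}$
$p = 52416$ ($p = - 8 \cdot 24 \cdot 21 \left(-13\right) = - 8 \cdot 504 \left(-13\right) = \left(-8\right) \left(-6552\right) = 52416$)
$f{\left(o,z \right)} = o + z$
$l = \frac{69}{2}$ ($l = \frac{\left(-1\right) \left(11^{2} - 259\right)}{4} = \frac{\left(-1\right) \left(121 - 259\right)}{4} = \frac{\left(-1\right) \left(-138\right)}{4} = \frac{1}{4} \cdot 138 = \frac{69}{2} \approx 34.5$)
$\frac{1}{l + p} = \frac{1}{\frac{69}{2} + 52416} = \frac{1}{\frac{104901}{2}} = \frac{2}{104901}$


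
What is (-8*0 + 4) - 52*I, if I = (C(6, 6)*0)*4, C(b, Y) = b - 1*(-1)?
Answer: 4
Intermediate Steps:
C(b, Y) = 1 + b (C(b, Y) = b + 1 = 1 + b)
I = 0 (I = ((1 + 6)*0)*4 = (7*0)*4 = 0*4 = 0)
(-8*0 + 4) - 52*I = (-8*0 + 4) - 52*0 = (-2*0 + 4) + 0 = (0 + 4) + 0 = 4 + 0 = 4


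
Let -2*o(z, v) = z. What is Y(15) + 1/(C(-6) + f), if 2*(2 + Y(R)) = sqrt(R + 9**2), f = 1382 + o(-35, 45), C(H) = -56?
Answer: -5372/2687 + 2*sqrt(6) ≈ 2.8997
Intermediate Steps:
o(z, v) = -z/2
f = 2799/2 (f = 1382 - 1/2*(-35) = 1382 + 35/2 = 2799/2 ≈ 1399.5)
Y(R) = -2 + sqrt(81 + R)/2 (Y(R) = -2 + sqrt(R + 9**2)/2 = -2 + sqrt(R + 81)/2 = -2 + sqrt(81 + R)/2)
Y(15) + 1/(C(-6) + f) = (-2 + sqrt(81 + 15)/2) + 1/(-56 + 2799/2) = (-2 + sqrt(96)/2) + 1/(2687/2) = (-2 + (4*sqrt(6))/2) + 2/2687 = (-2 + 2*sqrt(6)) + 2/2687 = -5372/2687 + 2*sqrt(6)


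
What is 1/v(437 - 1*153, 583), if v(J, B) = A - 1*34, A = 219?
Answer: 1/185 ≈ 0.0054054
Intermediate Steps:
v(J, B) = 185 (v(J, B) = 219 - 1*34 = 219 - 34 = 185)
1/v(437 - 1*153, 583) = 1/185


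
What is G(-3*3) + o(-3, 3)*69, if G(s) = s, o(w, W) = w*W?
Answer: -630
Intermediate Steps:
o(w, W) = W*w
G(-3*3) + o(-3, 3)*69 = -3*3 + (3*(-3))*69 = -9 - 9*69 = -9 - 621 = -630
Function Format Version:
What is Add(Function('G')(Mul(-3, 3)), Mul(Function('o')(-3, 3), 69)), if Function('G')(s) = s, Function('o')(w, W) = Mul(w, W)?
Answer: -630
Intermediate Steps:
Function('o')(w, W) = Mul(W, w)
Add(Function('G')(Mul(-3, 3)), Mul(Function('o')(-3, 3), 69)) = Add(Mul(-3, 3), Mul(Mul(3, -3), 69)) = Add(-9, Mul(-9, 69)) = Add(-9, -621) = -630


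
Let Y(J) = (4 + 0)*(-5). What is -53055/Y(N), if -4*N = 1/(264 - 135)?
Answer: 10611/4 ≈ 2652.8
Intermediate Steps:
N = -1/516 (N = -1/(4*(264 - 135)) = -1/4/129 = -1/4*1/129 = -1/516 ≈ -0.0019380)
Y(J) = -20 (Y(J) = 4*(-5) = -20)
-53055/Y(N) = -53055/(-20) = -53055*(-1/20) = 10611/4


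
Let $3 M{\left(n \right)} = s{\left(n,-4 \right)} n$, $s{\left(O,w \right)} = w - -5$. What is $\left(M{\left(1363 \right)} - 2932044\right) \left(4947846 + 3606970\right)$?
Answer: $- \frac{75237630557504}{3} \approx -2.5079 \cdot 10^{13}$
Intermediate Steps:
$s{\left(O,w \right)} = 5 + w$ ($s{\left(O,w \right)} = w + 5 = 5 + w$)
$M{\left(n \right)} = \frac{n}{3}$ ($M{\left(n \right)} = \frac{\left(5 - 4\right) n}{3} = \frac{1 n}{3} = \frac{n}{3}$)
$\left(M{\left(1363 \right)} - 2932044\right) \left(4947846 + 3606970\right) = \left(\frac{1}{3} \cdot 1363 - 2932044\right) \left(4947846 + 3606970\right) = \left(\frac{1363}{3} - 2932044\right) 8554816 = \left(- \frac{8794769}{3}\right) 8554816 = - \frac{75237630557504}{3}$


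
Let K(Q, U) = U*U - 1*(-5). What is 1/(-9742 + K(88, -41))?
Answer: -1/8056 ≈ -0.00012413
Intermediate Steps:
K(Q, U) = 5 + U² (K(Q, U) = U² + 5 = 5 + U²)
1/(-9742 + K(88, -41)) = 1/(-9742 + (5 + (-41)²)) = 1/(-9742 + (5 + 1681)) = 1/(-9742 + 1686) = 1/(-8056) = -1/8056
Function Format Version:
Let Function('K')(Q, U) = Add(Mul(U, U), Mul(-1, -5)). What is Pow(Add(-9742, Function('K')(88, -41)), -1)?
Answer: Rational(-1, 8056) ≈ -0.00012413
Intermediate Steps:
Function('K')(Q, U) = Add(5, Pow(U, 2)) (Function('K')(Q, U) = Add(Pow(U, 2), 5) = Add(5, Pow(U, 2)))
Pow(Add(-9742, Function('K')(88, -41)), -1) = Pow(Add(-9742, Add(5, Pow(-41, 2))), -1) = Pow(Add(-9742, Add(5, 1681)), -1) = Pow(Add(-9742, 1686), -1) = Pow(-8056, -1) = Rational(-1, 8056)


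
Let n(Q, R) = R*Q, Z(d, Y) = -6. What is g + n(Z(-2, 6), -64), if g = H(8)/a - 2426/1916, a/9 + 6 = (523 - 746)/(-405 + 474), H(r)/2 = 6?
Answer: 233473647/610246 ≈ 382.59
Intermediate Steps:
H(r) = 12 (H(r) = 2*6 = 12)
n(Q, R) = Q*R
a = -1911/23 (a = -54 + 9*((523 - 746)/(-405 + 474)) = -54 + 9*(-223/69) = -54 - 669/23 = -1911/23 ≈ -83.087)
g = -860817/610246 (g = 12/(-1911/23) - 2426/1916 = 12*(-23/1911) - 2426*1/1916 = -92/637 - 1213/958 = -860817/610246 ≈ -1.4106)
g + n(Z(-2, 6), -64) = -860817/610246 - 6*(-64) = -860817/610246 + 384 = 233473647/610246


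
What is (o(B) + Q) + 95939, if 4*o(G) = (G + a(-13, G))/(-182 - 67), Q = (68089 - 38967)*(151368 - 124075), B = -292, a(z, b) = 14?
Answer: 395871497269/498 ≈ 7.9492e+8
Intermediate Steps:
Q = 794826746 (Q = 29122*27293 = 794826746)
o(G) = -7/498 - G/996 (o(G) = ((G + 14)/(-182 - 67))/4 = ((14 + G)/(-249))/4 = ((14 + G)*(-1/249))/4 = (-14/249 - G/249)/4 = -7/498 - G/996)
(o(B) + Q) + 95939 = ((-7/498 - 1/996*(-292)) + 794826746) + 95939 = ((-7/498 + 73/249) + 794826746) + 95939 = (139/498 + 794826746) + 95939 = 395823719647/498 + 95939 = 395871497269/498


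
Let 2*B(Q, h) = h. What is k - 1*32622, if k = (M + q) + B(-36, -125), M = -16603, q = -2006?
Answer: -102587/2 ≈ -51294.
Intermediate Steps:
B(Q, h) = h/2
k = -37343/2 (k = (-16603 - 2006) + (1/2)*(-125) = -18609 - 125/2 = -37343/2 ≈ -18672.)
k - 1*32622 = -37343/2 - 1*32622 = -37343/2 - 32622 = -102587/2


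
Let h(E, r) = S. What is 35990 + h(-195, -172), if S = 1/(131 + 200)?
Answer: 11912691/331 ≈ 35990.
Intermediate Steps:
S = 1/331 ≈ 0.0030211
h(E, r) = 1/331
35990 + h(-195, -172) = 35990 + 1/331 = 11912691/331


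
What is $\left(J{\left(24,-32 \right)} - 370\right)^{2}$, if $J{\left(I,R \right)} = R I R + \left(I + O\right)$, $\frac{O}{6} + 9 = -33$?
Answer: $574944484$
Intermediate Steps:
$O = -252$ ($O = -54 + 6 \left(-33\right) = -54 - 198 = -252$)
$J{\left(I,R \right)} = -252 + I + I R^{2}$ ($J{\left(I,R \right)} = R I R + \left(I - 252\right) = I R R + \left(-252 + I\right) = I R^{2} + \left(-252 + I\right) = -252 + I + I R^{2}$)
$\left(J{\left(24,-32 \right)} - 370\right)^{2} = \left(\left(-252 + 24 + 24 \left(-32\right)^{2}\right) - 370\right)^{2} = \left(\left(-252 + 24 + 24 \cdot 1024\right) - 370\right)^{2} = \left(\left(-252 + 24 + 24576\right) - 370\right)^{2} = \left(24348 - 370\right)^{2} = 23978^{2} = 574944484$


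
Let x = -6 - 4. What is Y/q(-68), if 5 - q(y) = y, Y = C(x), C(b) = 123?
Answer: 123/73 ≈ 1.6849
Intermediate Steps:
x = -10
Y = 123
q(y) = 5 - y
Y/q(-68) = 123/(5 - 1*(-68)) = 123/(5 + 68) = 123/73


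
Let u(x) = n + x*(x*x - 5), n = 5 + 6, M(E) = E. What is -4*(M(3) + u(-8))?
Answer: 1832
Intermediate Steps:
n = 11
u(x) = 11 + x*(-5 + x**2) (u(x) = 11 + x*(x*x - 5) = 11 + x*(x**2 - 5) = 11 + x*(-5 + x**2))
-4*(M(3) + u(-8)) = -4*(3 + (11 + (-8)**3 - 5*(-8))) = -4*(3 + (11 - 512 + 40)) = -4*(3 - 461) = -4*(-458) = 1832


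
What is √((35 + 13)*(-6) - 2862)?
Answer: 15*I*√14 ≈ 56.125*I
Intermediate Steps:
√((35 + 13)*(-6) - 2862) = √(48*(-6) - 2862) = √(-288 - 2862) = √(-3150) = 15*I*√14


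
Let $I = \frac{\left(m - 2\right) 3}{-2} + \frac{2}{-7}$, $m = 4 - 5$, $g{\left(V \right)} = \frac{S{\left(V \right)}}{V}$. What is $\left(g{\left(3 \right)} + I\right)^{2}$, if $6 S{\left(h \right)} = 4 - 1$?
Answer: $\frac{8464}{441} \approx 19.193$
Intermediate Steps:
$S{\left(h \right)} = \frac{1}{2}$ ($S{\left(h \right)} = \frac{4 - 1}{6} = \frac{1}{6} \cdot 3 = \frac{1}{2}$)
$g{\left(V \right)} = \frac{1}{2 V}$
$m = -1$
$I = \frac{59}{14}$ ($I = \frac{\left(-1 - 2\right) 3}{-2} + \frac{2}{-7} = \left(-3\right) 3 \left(- \frac{1}{2}\right) + 2 \left(- \frac{1}{7}\right) = \left(-9\right) \left(- \frac{1}{2}\right) - \frac{2}{7} = \frac{9}{2} - \frac{2}{7} = \frac{59}{14} \approx 4.2143$)
$\left(g{\left(3 \right)} + I\right)^{2} = \left(\frac{1}{2 \cdot 3} + \frac{59}{14}\right)^{2} = \left(\frac{1}{2} \cdot \frac{1}{3} + \frac{59}{14}\right)^{2} = \left(\frac{1}{6} + \frac{59}{14}\right)^{2} = \left(\frac{92}{21}\right)^{2} = \frac{8464}{441}$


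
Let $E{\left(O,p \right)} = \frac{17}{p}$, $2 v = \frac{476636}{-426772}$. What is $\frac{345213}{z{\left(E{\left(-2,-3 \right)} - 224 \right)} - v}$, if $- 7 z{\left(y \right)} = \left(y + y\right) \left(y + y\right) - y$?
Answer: $- \frac{4640808136734}{405628823069} \approx -11.441$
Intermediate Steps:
$v = - \frac{119159}{213386}$ ($v = \frac{476636 \frac{1}{-426772}}{2} = \frac{476636 \left(- \frac{1}{426772}\right)}{2} = \frac{1}{2} \left(- \frac{119159}{106693}\right) = - \frac{119159}{213386} \approx -0.55842$)
$z{\left(y \right)} = - \frac{4 y^{2}}{7} + \frac{y}{7}$ ($z{\left(y \right)} = - \frac{\left(y + y\right) \left(y + y\right) - y}{7} = - \frac{2 y 2 y - y}{7} = - \frac{4 y^{2} - y}{7} = - \frac{- y + 4 y^{2}}{7} = - \frac{4 y^{2}}{7} + \frac{y}{7}$)
$\frac{345213}{z{\left(E{\left(-2,-3 \right)} - 224 \right)} - v} = \frac{345213}{\frac{\left(\frac{17}{-3} - 224\right) \left(1 - 4 \left(\frac{17}{-3} - 224\right)\right)}{7} - - \frac{119159}{213386}} = \frac{345213}{\frac{\left(17 \left(- \frac{1}{3}\right) - 224\right) \left(1 - 4 \left(17 \left(- \frac{1}{3}\right) - 224\right)\right)}{7} + \frac{119159}{213386}} = \frac{345213}{\frac{\left(- \frac{17}{3} - 224\right) \left(1 - 4 \left(- \frac{17}{3} - 224\right)\right)}{7} + \frac{119159}{213386}} = \frac{345213}{\frac{1}{7} \left(- \frac{689}{3}\right) \left(1 - - \frac{2756}{3}\right) + \frac{119159}{213386}} = \frac{345213}{\frac{1}{7} \left(- \frac{689}{3}\right) \left(1 + \frac{2756}{3}\right) + \frac{119159}{213386}} = \frac{345213}{\frac{1}{7} \left(- \frac{689}{3}\right) \frac{2759}{3} + \frac{119159}{213386}} = \frac{345213}{- \frac{1900951}{63} + \frac{119159}{213386}} = \frac{345213}{- \frac{405628823069}{13443318}} = 345213 \left(- \frac{13443318}{405628823069}\right) = - \frac{4640808136734}{405628823069}$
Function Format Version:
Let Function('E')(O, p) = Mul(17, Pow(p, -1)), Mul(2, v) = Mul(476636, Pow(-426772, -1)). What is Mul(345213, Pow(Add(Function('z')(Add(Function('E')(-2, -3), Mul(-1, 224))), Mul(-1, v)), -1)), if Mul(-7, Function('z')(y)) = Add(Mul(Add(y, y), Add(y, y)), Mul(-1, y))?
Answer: Rational(-4640808136734, 405628823069) ≈ -11.441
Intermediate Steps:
v = Rational(-119159, 213386) (v = Mul(Rational(1, 2), Mul(476636, Pow(-426772, -1))) = Mul(Rational(1, 2), Mul(476636, Rational(-1, 426772))) = Mul(Rational(1, 2), Rational(-119159, 106693)) = Rational(-119159, 213386) ≈ -0.55842)
Function('z')(y) = Add(Mul(Rational(-4, 7), Pow(y, 2)), Mul(Rational(1, 7), y)) (Function('z')(y) = Mul(Rational(-1, 7), Add(Mul(Add(y, y), Add(y, y)), Mul(-1, y))) = Mul(Rational(-1, 7), Add(Mul(Mul(2, y), Mul(2, y)), Mul(-1, y))) = Mul(Rational(-1, 7), Add(Mul(4, Pow(y, 2)), Mul(-1, y))) = Mul(Rational(-1, 7), Add(Mul(-1, y), Mul(4, Pow(y, 2)))) = Add(Mul(Rational(-4, 7), Pow(y, 2)), Mul(Rational(1, 7), y)))
Mul(345213, Pow(Add(Function('z')(Add(Function('E')(-2, -3), Mul(-1, 224))), Mul(-1, v)), -1)) = Mul(345213, Pow(Add(Mul(Rational(1, 7), Add(Mul(17, Pow(-3, -1)), Mul(-1, 224)), Add(1, Mul(-4, Add(Mul(17, Pow(-3, -1)), Mul(-1, 224))))), Mul(-1, Rational(-119159, 213386))), -1)) = Mul(345213, Pow(Add(Mul(Rational(1, 7), Add(Mul(17, Rational(-1, 3)), -224), Add(1, Mul(-4, Add(Mul(17, Rational(-1, 3)), -224)))), Rational(119159, 213386)), -1)) = Mul(345213, Pow(Add(Mul(Rational(1, 7), Add(Rational(-17, 3), -224), Add(1, Mul(-4, Add(Rational(-17, 3), -224)))), Rational(119159, 213386)), -1)) = Mul(345213, Pow(Add(Mul(Rational(1, 7), Rational(-689, 3), Add(1, Mul(-4, Rational(-689, 3)))), Rational(119159, 213386)), -1)) = Mul(345213, Pow(Add(Mul(Rational(1, 7), Rational(-689, 3), Add(1, Rational(2756, 3))), Rational(119159, 213386)), -1)) = Mul(345213, Pow(Add(Mul(Rational(1, 7), Rational(-689, 3), Rational(2759, 3)), Rational(119159, 213386)), -1)) = Mul(345213, Pow(Add(Rational(-1900951, 63), Rational(119159, 213386)), -1)) = Mul(345213, Pow(Rational(-405628823069, 13443318), -1)) = Mul(345213, Rational(-13443318, 405628823069)) = Rational(-4640808136734, 405628823069)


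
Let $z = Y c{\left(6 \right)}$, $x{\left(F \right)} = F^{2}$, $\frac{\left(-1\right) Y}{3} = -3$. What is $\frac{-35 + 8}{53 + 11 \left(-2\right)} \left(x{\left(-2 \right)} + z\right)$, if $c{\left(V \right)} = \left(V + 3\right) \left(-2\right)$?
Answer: $\frac{4266}{31} \approx 137.61$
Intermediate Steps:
$c{\left(V \right)} = -6 - 2 V$ ($c{\left(V \right)} = \left(3 + V\right) \left(-2\right) = -6 - 2 V$)
$Y = 9$ ($Y = \left(-3\right) \left(-3\right) = 9$)
$z = -162$ ($z = 9 \left(-6 - 12\right) = 9 \left(-18\right) = -162$)
$\frac{-35 + 8}{53 + 11 \left(-2\right)} \left(x{\left(-2 \right)} + z\right) = \frac{-35 + 8}{53 + 11 \left(-2\right)} \left(\left(-2\right)^{2} - 162\right) = - \frac{27}{53 - 22} \left(4 - 162\right) = - \frac{27}{31} \left(-158\right) = \left(-27\right) \frac{1}{31} \left(-158\right) = \left(- \frac{27}{31}\right) \left(-158\right) = \frac{4266}{31}$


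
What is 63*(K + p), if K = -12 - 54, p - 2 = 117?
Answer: 3339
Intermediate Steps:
p = 119 (p = 2 + 117 = 119)
K = -66
63*(K + p) = 63*(-66 + 119) = 63*53 = 3339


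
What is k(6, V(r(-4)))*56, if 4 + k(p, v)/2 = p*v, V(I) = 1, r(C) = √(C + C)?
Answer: 224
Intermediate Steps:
r(C) = √2*√C (r(C) = √(2*C) = √2*√C)
k(p, v) = -8 + 2*p*v (k(p, v) = -8 + 2*(p*v) = -8 + 2*p*v)
k(6, V(r(-4)))*56 = (-8 + 2*6*1)*56 = (-8 + 12)*56 = 4*56 = 224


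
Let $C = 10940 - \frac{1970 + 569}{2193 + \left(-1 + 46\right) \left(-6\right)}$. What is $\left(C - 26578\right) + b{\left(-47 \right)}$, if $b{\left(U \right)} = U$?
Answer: $- \frac{30164794}{1923} \approx -15686.0$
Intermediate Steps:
$C = \frac{21035081}{1923}$ ($C = 10940 - \frac{2539}{2193 + 45 \left(-6\right)} = 10940 - \frac{2539}{2193 - 270} = 10940 - \frac{2539}{1923} = \frac{21035081}{1923} \approx 10939.0$)
$\left(C - 26578\right) + b{\left(-47 \right)} = \left(\frac{21035081}{1923} - 26578\right) - 47 = - \frac{30074413}{1923} - 47 = - \frac{30164794}{1923}$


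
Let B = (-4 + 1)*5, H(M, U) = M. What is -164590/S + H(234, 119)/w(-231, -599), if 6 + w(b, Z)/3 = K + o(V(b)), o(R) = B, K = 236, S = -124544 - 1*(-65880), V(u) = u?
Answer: 19981321/6306380 ≈ 3.1684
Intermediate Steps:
S = -58664 (S = -124544 + 65880 = -58664)
B = -15 (B = -3*5 = -15)
o(R) = -15
w(b, Z) = 645 (w(b, Z) = -18 + 3*(236 - 15) = -18 + 3*221 = -18 + 663 = 645)
-164590/S + H(234, 119)/w(-231, -599) = -164590/(-58664) + 234/645 = -164590*(-1/58664) + 234*(1/645) = 82295/29332 + 78/215 = 19981321/6306380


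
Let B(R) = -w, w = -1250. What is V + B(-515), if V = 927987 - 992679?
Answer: -63442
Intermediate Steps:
V = -64692
B(R) = 1250 (B(R) = -1*(-1250) = 1250)
V + B(-515) = -64692 + 1250 = -63442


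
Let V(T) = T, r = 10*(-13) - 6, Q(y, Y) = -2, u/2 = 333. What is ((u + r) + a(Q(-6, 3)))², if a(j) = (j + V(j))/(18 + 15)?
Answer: 305760196/1089 ≈ 2.8077e+5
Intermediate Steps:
u = 666 (u = 2*333 = 666)
r = -136 (r = -130 - 6 = -136)
a(j) = 2*j/33 (a(j) = (j + j)/(18 + 15) = (2*j)/33 = (2*j)*(1/33) = 2*j/33)
((u + r) + a(Q(-6, 3)))² = ((666 - 136) + (2/33)*(-2))² = (530 - 4/33)² = (17486/33)² = 305760196/1089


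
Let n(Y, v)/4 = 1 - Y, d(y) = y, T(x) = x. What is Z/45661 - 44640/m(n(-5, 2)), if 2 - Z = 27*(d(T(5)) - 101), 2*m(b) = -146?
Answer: 2038496402/3333253 ≈ 611.56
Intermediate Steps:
n(Y, v) = 4 - 4*Y (n(Y, v) = 4*(1 - Y) = 4 - 4*Y)
m(b) = -73 (m(b) = (½)*(-146) = -73)
Z = 2594 (Z = 2 - 27*(5 - 101) = 2 - 27*(-96) = 2 - 1*(-2592) = 2 + 2592 = 2594)
Z/45661 - 44640/m(n(-5, 2)) = 2594/45661 - 44640/(-73) = 2594*(1/45661) - 44640*(-1/73) = 2594/45661 + 44640/73 = 2038496402/3333253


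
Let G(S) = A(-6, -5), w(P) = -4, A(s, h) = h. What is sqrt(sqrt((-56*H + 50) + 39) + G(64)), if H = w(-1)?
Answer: sqrt(-5 + sqrt(313)) ≈ 3.5626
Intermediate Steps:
G(S) = -5
H = -4
sqrt(sqrt((-56*H + 50) + 39) + G(64)) = sqrt(sqrt((-56*(-4) + 50) + 39) - 5) = sqrt(sqrt((224 + 50) + 39) - 5) = sqrt(sqrt(274 + 39) - 5) = sqrt(sqrt(313) - 5) = sqrt(-5 + sqrt(313))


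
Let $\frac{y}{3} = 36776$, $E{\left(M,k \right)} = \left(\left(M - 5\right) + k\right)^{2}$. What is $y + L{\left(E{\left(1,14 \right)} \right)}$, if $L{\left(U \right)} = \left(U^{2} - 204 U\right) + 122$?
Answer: $100050$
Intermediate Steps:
$E{\left(M,k \right)} = \left(-5 + M + k\right)^{2}$ ($E{\left(M,k \right)} = \left(\left(M - 5\right) + k\right)^{2} = \left(\left(-5 + M\right) + k\right)^{2} = \left(-5 + M + k\right)^{2}$)
$y = 110328$ ($y = 3 \cdot 36776 = 110328$)
$L{\left(U \right)} = 122 + U^{2} - 204 U$
$y + L{\left(E{\left(1,14 \right)} \right)} = 110328 + \left(122 + \left(\left(-5 + 1 + 14\right)^{2}\right)^{2} - 204 \left(-5 + 1 + 14\right)^{2}\right) = 110328 + \left(122 + \left(10^{2}\right)^{2} - 204 \cdot 10^{2}\right) = 110328 + \left(122 + 100^{2} - 20400\right) = 110328 + \left(122 + 10000 - 20400\right) = 110328 - 10278 = 100050$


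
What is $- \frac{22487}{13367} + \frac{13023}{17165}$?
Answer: $- \frac{211910914}{229444555} \approx -0.92358$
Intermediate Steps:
$- \frac{22487}{13367} + \frac{13023}{17165} = - \frac{211910914}{229444555}$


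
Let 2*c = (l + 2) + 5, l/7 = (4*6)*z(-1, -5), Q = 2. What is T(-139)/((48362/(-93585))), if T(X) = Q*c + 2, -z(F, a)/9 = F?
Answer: -142342785/48362 ≈ -2943.3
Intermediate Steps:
z(F, a) = -9*F
l = 1512 (l = 7*((4*6)*(-9*(-1))) = 7*(24*9) = 7*216 = 1512)
c = 1519/2 (c = ((1512 + 2) + 5)/2 = (1514 + 5)/2 = (1/2)*1519 = 1519/2 ≈ 759.50)
T(X) = 1521 (T(X) = 2*(1519/2) + 2 = 1519 + 2 = 1521)
T(-139)/((48362/(-93585))) = 1521/((48362/(-93585))) = 1521/((48362*(-1/93585))) = 1521/(-48362/93585) = 1521*(-93585/48362) = -142342785/48362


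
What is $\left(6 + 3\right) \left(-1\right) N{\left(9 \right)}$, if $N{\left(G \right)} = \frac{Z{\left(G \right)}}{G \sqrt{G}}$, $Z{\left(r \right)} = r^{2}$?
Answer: $-27$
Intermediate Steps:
$N{\left(G \right)} = \sqrt{G}$ ($N{\left(G \right)} = \frac{G^{2}}{G \sqrt{G}} = \frac{G^{2}}{G^{\frac{3}{2}}} = \sqrt{G}$)
$\left(6 + 3\right) \left(-1\right) N{\left(9 \right)} = \left(6 + 3\right) \left(-1\right) \sqrt{9} = 9 \left(-1\right) 3 = \left(-9\right) 3 = -27$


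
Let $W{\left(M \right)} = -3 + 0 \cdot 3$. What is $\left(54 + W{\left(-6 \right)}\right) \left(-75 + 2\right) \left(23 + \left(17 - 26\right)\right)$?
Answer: $-52122$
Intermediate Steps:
$W{\left(M \right)} = -3$ ($W{\left(M \right)} = -3 + 0 = -3$)
$\left(54 + W{\left(-6 \right)}\right) \left(-75 + 2\right) \left(23 + \left(17 - 26\right)\right) = \left(54 - 3\right) \left(-75 + 2\right) \left(23 + \left(17 - 26\right)\right) = 51 \left(-73\right) \left(23 + \left(17 - 26\right)\right) = - 3723 \left(23 - 9\right) = \left(-3723\right) 14 = -52122$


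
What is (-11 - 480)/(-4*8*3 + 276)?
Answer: -491/180 ≈ -2.7278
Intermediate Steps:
(-11 - 480)/(-4*8*3 + 276) = -491/(-32*3 + 276) = -491/(-96 + 276) = -491/180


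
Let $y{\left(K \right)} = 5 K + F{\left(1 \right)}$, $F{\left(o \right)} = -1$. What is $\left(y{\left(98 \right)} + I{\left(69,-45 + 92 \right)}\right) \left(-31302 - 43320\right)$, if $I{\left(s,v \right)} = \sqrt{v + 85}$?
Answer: $-36490158 - 149244 \sqrt{33} \approx -3.7348 \cdot 10^{7}$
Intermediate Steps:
$y{\left(K \right)} = -1 + 5 K$ ($y{\left(K \right)} = 5 K - 1 = -1 + 5 K$)
$I{\left(s,v \right)} = \sqrt{85 + v}$
$\left(y{\left(98 \right)} + I{\left(69,-45 + 92 \right)}\right) \left(-31302 - 43320\right) = \left(\left(-1 + 5 \cdot 98\right) + \sqrt{85 + \left(-45 + 92\right)}\right) \left(-31302 - 43320\right) = \left(\left(-1 + 490\right) + \sqrt{85 + 47}\right) \left(-74622\right) = \left(489 + \sqrt{132}\right) \left(-74622\right) = \left(489 + 2 \sqrt{33}\right) \left(-74622\right) = -36490158 - 149244 \sqrt{33}$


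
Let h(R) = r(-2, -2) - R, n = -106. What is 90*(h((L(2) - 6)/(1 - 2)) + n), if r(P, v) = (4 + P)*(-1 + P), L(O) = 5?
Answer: -10170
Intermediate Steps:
r(P, v) = (-1 + P)*(4 + P)
h(R) = -6 - R (h(R) = (-4 + (-2)² + 3*(-2)) - R = (-4 + 4 - 6) - R = -6 - R)
90*(h((L(2) - 6)/(1 - 2)) + n) = 90*((-6 - (5 - 6)/(1 - 2)) - 106) = 90*((-6 - (-1)/(-1)) - 106) = 90*((-6 - (-1)*(-1)) - 106) = 90*((-6 - 1*1) - 106) = 90*((-6 - 1) - 106) = 90*(-7 - 106) = 90*(-113) = -10170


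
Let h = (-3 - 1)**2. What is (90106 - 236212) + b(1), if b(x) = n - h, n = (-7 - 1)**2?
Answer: -146058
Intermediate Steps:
n = 64 (n = (-8)**2 = 64)
h = 16 (h = (-4)**2 = 16)
b(x) = 48 (b(x) = 64 - 1*16 = 64 - 16 = 48)
(90106 - 236212) + b(1) = (90106 - 236212) + 48 = -146106 + 48 = -146058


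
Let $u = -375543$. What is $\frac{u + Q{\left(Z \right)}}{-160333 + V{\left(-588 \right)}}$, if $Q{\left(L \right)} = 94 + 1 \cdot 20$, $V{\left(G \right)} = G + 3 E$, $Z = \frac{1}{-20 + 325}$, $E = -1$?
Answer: $\frac{375429}{160924} \approx 2.333$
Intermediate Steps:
$Z = \frac{1}{305} \approx 0.0032787$
$V{\left(G \right)} = -3 + G$ ($V{\left(G \right)} = G + 3 \left(-1\right) = G - 3 = -3 + G$)
$Q{\left(L \right)} = 114$ ($Q{\left(L \right)} = 94 + 20 = 114$)
$\frac{u + Q{\left(Z \right)}}{-160333 + V{\left(-588 \right)}} = \frac{-375543 + 114}{-160333 - 591} = - \frac{375429}{-160333 - 591} = - \frac{375429}{-160924} = \left(-375429\right) \left(- \frac{1}{160924}\right) = \frac{375429}{160924}$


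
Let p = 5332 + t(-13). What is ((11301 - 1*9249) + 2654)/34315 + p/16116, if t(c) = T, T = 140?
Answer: 21967798/46085045 ≈ 0.47668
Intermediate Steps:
t(c) = 140
p = 5472 (p = 5332 + 140 = 5472)
((11301 - 1*9249) + 2654)/34315 + p/16116 = ((11301 - 1*9249) + 2654)/34315 + 5472/16116 = ((11301 - 9249) + 2654)*(1/34315) + 5472*(1/16116) = (2052 + 2654)*(1/34315) + 456/1343 = 4706*(1/34315) + 456/1343 = 4706/34315 + 456/1343 = 21967798/46085045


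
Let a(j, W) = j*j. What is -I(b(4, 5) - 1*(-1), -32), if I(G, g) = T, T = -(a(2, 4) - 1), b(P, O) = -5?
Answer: 3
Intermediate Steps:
a(j, W) = j²
T = -3 (T = -(2² - 1) = -(4 - 1) = -1*3 = -3)
I(G, g) = -3
-I(b(4, 5) - 1*(-1), -32) = -1*(-3) = 3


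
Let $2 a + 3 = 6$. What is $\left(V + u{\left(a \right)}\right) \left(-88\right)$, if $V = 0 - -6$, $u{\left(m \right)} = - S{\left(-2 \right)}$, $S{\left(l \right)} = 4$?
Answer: $-176$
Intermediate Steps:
$a = \frac{3}{2}$ ($a = - \frac{3}{2} + \frac{1}{2} \cdot 6 = - \frac{3}{2} + 3 = \frac{3}{2} \approx 1.5$)
$u{\left(m \right)} = -4$ ($u{\left(m \right)} = \left(-1\right) 4 = -4$)
$V = 6$ ($V = 0 + 6 = 6$)
$\left(V + u{\left(a \right)}\right) \left(-88\right) = \left(6 - 4\right) \left(-88\right) = 2 \left(-88\right) = -176$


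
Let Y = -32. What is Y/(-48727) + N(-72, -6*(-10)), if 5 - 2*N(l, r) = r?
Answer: -2679921/97454 ≈ -27.499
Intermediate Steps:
N(l, r) = 5/2 - r/2
Y/(-48727) + N(-72, -6*(-10)) = -32/(-48727) + (5/2 - (-3)*(-10)) = -32*(-1/48727) + (5/2 - 1/2*60) = 32/48727 + (5/2 - 30) = 32/48727 - 55/2 = -2679921/97454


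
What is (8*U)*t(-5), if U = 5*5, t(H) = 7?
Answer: 1400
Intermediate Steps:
U = 25
(8*U)*t(-5) = (8*25)*7 = 200*7 = 1400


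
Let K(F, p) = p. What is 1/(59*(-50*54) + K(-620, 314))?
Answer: -1/158986 ≈ -6.2899e-6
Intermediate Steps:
1/(59*(-50*54) + K(-620, 314)) = 1/(59*(-50*54) + 314) = 1/(59*(-2700) + 314) = 1/(-159300 + 314) = 1/(-158986) = -1/158986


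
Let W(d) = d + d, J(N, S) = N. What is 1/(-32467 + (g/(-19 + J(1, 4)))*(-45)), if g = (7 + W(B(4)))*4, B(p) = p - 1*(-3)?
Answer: -1/32257 ≈ -3.1001e-5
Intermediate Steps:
B(p) = 3 + p (B(p) = p + 3 = 3 + p)
W(d) = 2*d
g = 84 (g = (7 + 2*(3 + 4))*4 = (7 + 2*7)*4 = (7 + 14)*4 = 21*4 = 84)
1/(-32467 + (g/(-19 + J(1, 4)))*(-45)) = 1/(-32467 + (84/(-19 + 1))*(-45)) = 1/(-32467 + (84/(-18))*(-45)) = 1/(-32467 - 1/18*84*(-45)) = 1/(-32467 - 14/3*(-45)) = 1/(-32467 + 210) = 1/(-32257) = -1/32257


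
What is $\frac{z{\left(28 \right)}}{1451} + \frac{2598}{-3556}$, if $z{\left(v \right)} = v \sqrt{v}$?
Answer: $- \frac{1299}{1778} + \frac{56 \sqrt{7}}{1451} \approx -0.62849$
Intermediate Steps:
$z{\left(v \right)} = v^{\frac{3}{2}}$
$\frac{z{\left(28 \right)}}{1451} + \frac{2598}{-3556} = \frac{28^{\frac{3}{2}}}{1451} + \frac{2598}{-3556} = 56 \sqrt{7} \cdot \frac{1}{1451} + 2598 \left(- \frac{1}{3556}\right) = \frac{56 \sqrt{7}}{1451} - \frac{1299}{1778} = - \frac{1299}{1778} + \frac{56 \sqrt{7}}{1451}$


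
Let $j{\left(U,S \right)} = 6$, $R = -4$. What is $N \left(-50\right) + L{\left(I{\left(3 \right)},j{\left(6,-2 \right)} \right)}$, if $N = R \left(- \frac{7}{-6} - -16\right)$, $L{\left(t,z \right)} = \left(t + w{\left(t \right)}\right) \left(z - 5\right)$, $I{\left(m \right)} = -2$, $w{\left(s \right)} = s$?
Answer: $\frac{10288}{3} \approx 3429.3$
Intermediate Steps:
$L{\left(t,z \right)} = 2 t \left(-5 + z\right)$ ($L{\left(t,z \right)} = \left(t + t\right) \left(z - 5\right) = 2 t \left(-5 + z\right)$)
$N = - \frac{206}{3}$ ($N = - 4 \left(- \frac{7}{-6} - -16\right) = - 4 \left(\left(-7\right) \left(- \frac{1}{6}\right) + 16\right) = - 4 \left(\frac{7}{6} + 16\right) = \left(-4\right) \frac{103}{6} = - \frac{206}{3} \approx -68.667$)
$N \left(-50\right) + L{\left(I{\left(3 \right)},j{\left(6,-2 \right)} \right)} = \left(- \frac{206}{3}\right) \left(-50\right) + 2 \left(-2\right) \left(-5 + 6\right) = \frac{10300}{3} + 2 \left(-2\right) 1 = \frac{10300}{3} - 4 = \frac{10288}{3}$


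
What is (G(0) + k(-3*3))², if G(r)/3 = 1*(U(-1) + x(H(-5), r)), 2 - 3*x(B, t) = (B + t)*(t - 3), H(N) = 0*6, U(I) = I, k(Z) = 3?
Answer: 4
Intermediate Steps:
H(N) = 0
x(B, t) = ⅔ - (-3 + t)*(B + t)/3 (x(B, t) = ⅔ - (B + t)*(t - 3)/3 = ⅔ - (B + t)*(-3 + t)/3 = ⅔ - (-3 + t)*(B + t)/3)
G(r) = -1 - r² + 3*r (G(r) = 3*(1*(-1 + (⅔ + 0 + r - r²/3 - ⅓*0*r))) = 3*(1*(-1 + (⅔ + 0 + r - r²/3 + 0))) = 3*(1*(-1 + (⅔ + r - r²/3))) = 3*(1*(-⅓ + r - r²/3)) = 3*(-⅓ + r - r²/3) = -1 - r² + 3*r)
(G(0) + k(-3*3))² = ((-1 - 1*0² + 3*0) + 3)² = ((-1 - 1*0 + 0) + 3)² = ((-1 + 0 + 0) + 3)² = (-1 + 3)² = 2² = 4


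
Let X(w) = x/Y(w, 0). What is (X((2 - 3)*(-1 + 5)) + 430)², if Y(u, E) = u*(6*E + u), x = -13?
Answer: 47155689/256 ≈ 1.8420e+5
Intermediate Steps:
Y(u, E) = u*(u + 6*E)
X(w) = -13/w² (X(w) = -13*1/(w*(w + 6*0)) = -13*1/(w*(w + 0)) = -13/w²)
(X((2 - 3)*(-1 + 5)) + 430)² = (-13*1/((-1 + 5)²*(2 - 3)²) + 430)² = (-13/(-1*4)² + 430)² = (-13/(-4)² + 430)² = (-13*1/16 + 430)² = (-13/16 + 430)² = (6867/16)² = 47155689/256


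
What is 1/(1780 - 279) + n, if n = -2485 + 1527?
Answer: -1437957/1501 ≈ -958.00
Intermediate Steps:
n = -958
1/(1780 - 279) + n = 1/(1780 - 279) - 958 = 1/1501 - 958 = -1437957/1501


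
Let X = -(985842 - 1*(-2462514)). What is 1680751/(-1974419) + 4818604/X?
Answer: -3827442771608/1702124901291 ≈ -2.2486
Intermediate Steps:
X = -3448356 (X = -(985842 + 2462514) = -1*3448356 = -3448356)
1680751/(-1974419) + 4818604/X = 1680751/(-1974419) + 4818604/(-3448356) = 1680751*(-1/1974419) + 4818604*(-1/3448356) = -1680751/1974419 - 1204651/862089 = -3827442771608/1702124901291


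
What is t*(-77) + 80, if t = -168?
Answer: 13016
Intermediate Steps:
t*(-77) + 80 = -168*(-77) + 80 = 12936 + 80 = 13016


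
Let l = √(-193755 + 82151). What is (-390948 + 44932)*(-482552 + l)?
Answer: 166970712832 - 692032*I*√27901 ≈ 1.6697e+11 - 1.1559e+8*I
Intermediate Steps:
l = 2*I*√27901 (l = √(-111604) = 2*I*√27901 ≈ 334.07*I)
(-390948 + 44932)*(-482552 + l) = (-390948 + 44932)*(-482552 + 2*I*√27901) = -346016*(-482552 + 2*I*√27901) = 166970712832 - 692032*I*√27901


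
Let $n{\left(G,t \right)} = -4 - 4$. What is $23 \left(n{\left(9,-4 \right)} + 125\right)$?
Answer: $2691$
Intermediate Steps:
$n{\left(G,t \right)} = -8$ ($n{\left(G,t \right)} = -4 - 4 = -8$)
$23 \left(n{\left(9,-4 \right)} + 125\right) = 23 \left(-8 + 125\right) = 23 \cdot 117 = 2691$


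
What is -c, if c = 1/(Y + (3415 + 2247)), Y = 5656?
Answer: -1/11318 ≈ -8.8355e-5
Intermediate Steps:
c = 1/11318 (c = 1/(5656 + (3415 + 2247)) = 1/(5656 + 5662) = 1/11318 ≈ 8.8355e-5)
-c = -1*1/11318 = -1/11318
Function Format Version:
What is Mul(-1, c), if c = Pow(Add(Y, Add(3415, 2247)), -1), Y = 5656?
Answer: Rational(-1, 11318) ≈ -8.8355e-5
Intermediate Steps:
c = Rational(1, 11318) (c = Pow(Add(5656, Add(3415, 2247)), -1) = Pow(Add(5656, 5662), -1) = Pow(11318, -1) = Rational(1, 11318) ≈ 8.8355e-5)
Mul(-1, c) = Mul(-1, Rational(1, 11318)) = Rational(-1, 11318)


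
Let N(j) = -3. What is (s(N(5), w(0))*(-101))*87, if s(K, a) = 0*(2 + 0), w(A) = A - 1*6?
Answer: 0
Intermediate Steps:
w(A) = -6 + A (w(A) = A - 6 = -6 + A)
s(K, a) = 0 (s(K, a) = 0*2 = 0)
(s(N(5), w(0))*(-101))*87 = (0*(-101))*87 = 0*87 = 0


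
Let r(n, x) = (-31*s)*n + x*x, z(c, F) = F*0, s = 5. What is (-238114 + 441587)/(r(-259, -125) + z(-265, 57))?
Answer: 203473/55770 ≈ 3.6484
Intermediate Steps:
z(c, F) = 0
r(n, x) = x**2 - 155*n (r(n, x) = (-31*5)*n + x*x = -155*n + x**2 = x**2 - 155*n)
(-238114 + 441587)/(r(-259, -125) + z(-265, 57)) = (-238114 + 441587)/(((-125)**2 - 155*(-259)) + 0) = 203473/((15625 + 40145) + 0) = 203473/(55770 + 0) = 203473/55770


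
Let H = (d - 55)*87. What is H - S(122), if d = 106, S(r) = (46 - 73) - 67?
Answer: 4531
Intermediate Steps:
S(r) = -94 (S(r) = -27 - 67 = -94)
H = 4437 (H = (106 - 55)*87 = 51*87 = 4437)
H - S(122) = 4437 - 1*(-94) = 4437 + 94 = 4531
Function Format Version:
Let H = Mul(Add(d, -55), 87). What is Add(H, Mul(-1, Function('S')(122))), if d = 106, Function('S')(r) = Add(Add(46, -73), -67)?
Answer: 4531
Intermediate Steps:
Function('S')(r) = -94 (Function('S')(r) = Add(-27, -67) = -94)
H = 4437 (H = Mul(Add(106, -55), 87) = Mul(51, 87) = 4437)
Add(H, Mul(-1, Function('S')(122))) = Add(4437, Mul(-1, -94)) = Add(4437, 94) = 4531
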